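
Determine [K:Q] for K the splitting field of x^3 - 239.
[K:Q] = 6

x^3 - 239 has one real root r = 239^(1/3) and two complex roots r*zeta_3, r*zeta_3^2 where zeta_3 = e^(2*pi*i/3). The splitting field is Q(r, zeta_3). [Q(r):Q] = 3 and [Q(zeta_3):Q] = 2 with gcd = 1, so [Q(r, zeta_3):Q] = 3 * 2 = 6.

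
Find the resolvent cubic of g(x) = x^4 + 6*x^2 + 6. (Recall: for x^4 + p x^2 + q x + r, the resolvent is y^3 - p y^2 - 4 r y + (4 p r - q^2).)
h(y) = y^3 - 6*y^2 - 24*y + 144

Identify coefficients: p = 6, q = 0, r = 6.
Plug into h(y) = y^3 - p y^2 - 4 r y + (4 p r - q^2):
  h(y) = y^3 - (6) y^2 - 4*(6) y + (4*(6)*(6) - (0)^2)
       = y^3 + (-6) y^2 + (-24) y + (144).
Simplifying: h(y) = y^3 - 6*y^2 - 24*y + 144.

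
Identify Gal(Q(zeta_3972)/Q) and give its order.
|Gal(Q(zeta_3972)/Q)| = phi(3972) = 1320; group ≅ (Z/3972Z)^* ≅ Z/2Z × Z/2Z × Z/330Z

The n-th cyclotomic polynomial Φ_3972(x) is the minimal polynomial of zeta_3972 over Q and has degree phi(3972) = 1320. So Q(zeta_3972) is a degree-1320 Galois extension with Galois group (Z/3972Z)^*. By CRT, (Z/3972Z)^* ≅ (Z/4Z)^* × (Z/3Z)^* × (Z/331Z)^*. Each prime-power unit group is (Z/4Z)^* ≅ Z/2Z; (Z/3Z)^* ≅ Z/2Z; (Z/331Z)^* ≅ Z/330Z. Hence Gal(Q(zeta_3972)/Q) ≅ Z/2Z × Z/2Z × Z/330Z.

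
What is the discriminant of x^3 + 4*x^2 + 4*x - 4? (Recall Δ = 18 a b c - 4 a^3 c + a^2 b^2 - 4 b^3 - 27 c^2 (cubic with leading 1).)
Δ = -560

For x^3 + a x^2 + b x + c the discriminant is Δ = 18 a b c - 4 a^3 c + a^2 b^2 - 4 b^3 - 27 c^2.
Plug a = 4, b = 4, c = -4:
  18*(4)*(4)*(-4) - 4*(4)^3*(-4) + (4)^2*(4)^2 - 4*(4)^3 - 27*(-4)^2
  = -1152 + (1024) + 256 + (-256) + (-432)
  = -560.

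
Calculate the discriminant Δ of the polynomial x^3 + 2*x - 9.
Δ = -2219

For a depressed cubic x^3 + p x + q the discriminant is Δ = -4 p^3 - 27 q^2 = -4*(2)^3 - 27*(-9)^2 = -32 - 2187 = -2219.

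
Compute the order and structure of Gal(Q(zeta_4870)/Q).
|Gal(Q(zeta_4870)/Q)| = phi(4870) = 1944; group ≅ (Z/4870Z)^* ≅ Z/4Z × Z/486Z

The n-th cyclotomic polynomial Φ_4870(x) is the minimal polynomial of zeta_4870 over Q and has degree phi(4870) = 1944. So Q(zeta_4870) is a degree-1944 Galois extension with Galois group (Z/4870Z)^*. By CRT, (Z/4870Z)^* ≅ (Z/2Z)^* × (Z/5Z)^* × (Z/487Z)^*. Each prime-power unit group is (Z/2Z)^* ≅ trivial group (order 1); (Z/5Z)^* ≅ Z/4Z; (Z/487Z)^* ≅ Z/486Z. Hence Gal(Q(zeta_4870)/Q) ≅ Z/4Z × Z/486Z.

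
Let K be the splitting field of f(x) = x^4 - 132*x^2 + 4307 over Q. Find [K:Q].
[K:Q] = 4

f factors as (x^2 - 59)(x^2 - 73); the splitting field is K = Q(sqrt(59), sqrt(73)). Since 59, 73, and 4307 are all non-squares in Q, the three subfields Q(sqrt(59)), Q(sqrt(73)), Q(sqrt(4307)) are distinct degree-2 extensions, so [K:Q] = 4 (Klein four Galois group).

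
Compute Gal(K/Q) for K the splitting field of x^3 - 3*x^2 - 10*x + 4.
Gal(K/Q) = S_3 (symmetric group of order 6)

Compute the discriminant of x^3 + (-3)*x^2 + (-10)*x + (4): Δ = 7060. Since Δ is not a rational square, the Galois group is not contained in A_3; it must be the full S_3 (irreducibility of the cubic rules out anything smaller).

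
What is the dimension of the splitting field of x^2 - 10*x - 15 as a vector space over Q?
[K:Q] = 2

The discriminant of x^2 + (-10)*x + (-15) is b^2 - 4c = 100 - (-60) = 160. Since 160 is not a perfect square in Q, the polynomial is irreducible over Q. Its two roots generate a degree-2 extension, so [K:Q] = 2.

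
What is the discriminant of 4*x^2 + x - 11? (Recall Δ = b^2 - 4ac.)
Δ = 177

For a quadratic a x^2 + b x + c the discriminant is Δ = b^2 - 4ac = (1)^2 - 4*(4)*(-11) = 1 - (-176) = 177.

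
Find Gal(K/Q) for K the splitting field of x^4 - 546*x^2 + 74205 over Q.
Gal(K/Q) = V_4 (Klein four-group, Z/2Z × Z/2Z)

f factors as (x^2 - 291)(x^2 - 255), so the splitting field is K = Q(sqrt(291), sqrt(255)). The elements 291, 255, 74205 are all non-squares in Q, so sqrt(291) and sqrt(255) generate independent quadratic extensions. Thus [K:Q] = 4 and Gal(K/Q) is generated by the two order-2 automorphisms sqrt(291) ↦ -sqrt(291) and sqrt(255) ↦ -sqrt(255), giving V_4.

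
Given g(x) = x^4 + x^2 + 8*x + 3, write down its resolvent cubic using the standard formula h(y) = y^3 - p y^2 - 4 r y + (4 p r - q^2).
h(y) = y^3 - y^2 - 12*y - 52

Identify coefficients: p = 1, q = 8, r = 3.
Plug into h(y) = y^3 - p y^2 - 4 r y + (4 p r - q^2):
  h(y) = y^3 - (1) y^2 - 4*(3) y + (4*(1)*(3) - (8)^2)
       = y^3 + (-1) y^2 + (-12) y + (-52).
Simplifying: h(y) = y^3 - y^2 - 12*y - 52.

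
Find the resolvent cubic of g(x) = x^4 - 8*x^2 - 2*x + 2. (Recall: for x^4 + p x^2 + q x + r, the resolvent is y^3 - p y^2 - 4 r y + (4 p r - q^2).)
h(y) = y^3 + 8*y^2 - 8*y - 68

Identify coefficients: p = -8, q = -2, r = 2.
Plug into h(y) = y^3 - p y^2 - 4 r y + (4 p r - q^2):
  h(y) = y^3 - (-8) y^2 - 4*(2) y + (4*(-8)*(2) - (-2)^2)
       = y^3 + (8) y^2 + (-8) y + (-68).
Simplifying: h(y) = y^3 + 8*y^2 - 8*y - 68.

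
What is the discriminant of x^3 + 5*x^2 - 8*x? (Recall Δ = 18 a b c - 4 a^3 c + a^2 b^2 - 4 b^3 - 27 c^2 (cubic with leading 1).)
Δ = 3648

For x^3 + a x^2 + b x + c the discriminant is Δ = 18 a b c - 4 a^3 c + a^2 b^2 - 4 b^3 - 27 c^2.
Plug a = 5, b = -8, c = 0:
  18*(5)*(-8)*(0) - 4*(5)^3*(0) + (5)^2*(-8)^2 - 4*(-8)^3 - 27*(0)^2
  = 0 + (0) + 1600 + (2048) + (0)
  = 3648.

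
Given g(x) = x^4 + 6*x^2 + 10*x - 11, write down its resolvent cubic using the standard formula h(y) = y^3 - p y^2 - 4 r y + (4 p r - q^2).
h(y) = y^3 - 6*y^2 + 44*y - 364

Identify coefficients: p = 6, q = 10, r = -11.
Plug into h(y) = y^3 - p y^2 - 4 r y + (4 p r - q^2):
  h(y) = y^3 - (6) y^2 - 4*(-11) y + (4*(6)*(-11) - (10)^2)
       = y^3 + (-6) y^2 + (44) y + (-364).
Simplifying: h(y) = y^3 - 6*y^2 + 44*y - 364.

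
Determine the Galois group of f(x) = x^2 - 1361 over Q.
Gal(K/Q) = Z/2Z (cyclic of order 2)

x^2 - 1361 is irreducible over Q since 1361 is not a rational square. The splitting field Q(sqrt(1361)) has degree 2 over Q, and its unique nontrivial automorphism is sqrt(1361) ↦ -sqrt(1361). Hence Gal(Q(sqrt(1361))/Q) = Z/2Z.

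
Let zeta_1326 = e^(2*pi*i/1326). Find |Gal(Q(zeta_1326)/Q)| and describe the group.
|Gal(Q(zeta_1326)/Q)| = phi(1326) = 384; group ≅ (Z/1326Z)^* ≅ Z/2Z × Z/12Z × Z/16Z

The n-th cyclotomic polynomial Φ_1326(x) is the minimal polynomial of zeta_1326 over Q and has degree phi(1326) = 384. So Q(zeta_1326) is a degree-384 Galois extension with Galois group (Z/1326Z)^*. By CRT, (Z/1326Z)^* ≅ (Z/2Z)^* × (Z/3Z)^* × (Z/13Z)^* × (Z/17Z)^*. Each prime-power unit group is (Z/2Z)^* ≅ trivial group (order 1); (Z/3Z)^* ≅ Z/2Z; (Z/13Z)^* ≅ Z/12Z; (Z/17Z)^* ≅ Z/16Z. Hence Gal(Q(zeta_1326)/Q) ≅ Z/2Z × Z/12Z × Z/16Z.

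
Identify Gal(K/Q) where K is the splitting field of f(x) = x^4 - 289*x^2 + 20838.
Gal(K/Q) = V_4 (Klein four-group, Z/2Z × Z/2Z)

f factors as (x^2 - 151)(x^2 - 138), so the splitting field is K = Q(sqrt(151), sqrt(138)). The elements 151, 138, 20838 are all non-squares in Q, so sqrt(151) and sqrt(138) generate independent quadratic extensions. Thus [K:Q] = 4 and Gal(K/Q) is generated by the two order-2 automorphisms sqrt(151) ↦ -sqrt(151) and sqrt(138) ↦ -sqrt(138), giving V_4.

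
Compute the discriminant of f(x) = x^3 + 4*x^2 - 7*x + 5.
Δ = -2319

For x^3 + a x^2 + b x + c the discriminant is Δ = 18 a b c - 4 a^3 c + a^2 b^2 - 4 b^3 - 27 c^2.
Plug a = 4, b = -7, c = 5:
  18*(4)*(-7)*(5) - 4*(4)^3*(5) + (4)^2*(-7)^2 - 4*(-7)^3 - 27*(5)^2
  = -2520 + (-1280) + 784 + (1372) + (-675)
  = -2319.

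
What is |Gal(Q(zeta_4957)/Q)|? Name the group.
|Gal(Q(zeta_4957)/Q)| = phi(4957) = 4956; group ≅ (Z/4957Z)^* ≅ Z/4956Z

The n-th cyclotomic polynomial Φ_4957(x) is the minimal polynomial of zeta_4957 over Q and has degree phi(4957) = 4956. So Q(zeta_4957) is a degree-4956 Galois extension with Galois group (Z/4957Z)^*. (Z/4957Z)^* is cyclic since 4957 is an odd prime power (or 4). Hence Gal(Q(zeta_4957)/Q) ≅ Z/4956Z.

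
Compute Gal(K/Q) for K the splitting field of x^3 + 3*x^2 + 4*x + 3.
Gal(K/Q) = S_3 (symmetric group of order 6)

Compute the discriminant of x^3 + (3)*x^2 + (4)*x + (3): Δ = -31. Since Δ is not a rational square, the Galois group is not contained in A_3; it must be the full S_3 (irreducibility of the cubic rules out anything smaller).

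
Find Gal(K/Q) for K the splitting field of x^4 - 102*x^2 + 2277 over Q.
Gal(K/Q) = V_4 (Klein four-group, Z/2Z × Z/2Z)

f factors as (x^2 - 69)(x^2 - 33), so the splitting field is K = Q(sqrt(69), sqrt(33)). The elements 69, 33, 2277 are all non-squares in Q, so sqrt(69) and sqrt(33) generate independent quadratic extensions. Thus [K:Q] = 4 and Gal(K/Q) is generated by the two order-2 automorphisms sqrt(69) ↦ -sqrt(69) and sqrt(33) ↦ -sqrt(33), giving V_4.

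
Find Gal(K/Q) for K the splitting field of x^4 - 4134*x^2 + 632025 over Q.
Gal(K/Q) = Z/2Z (cyclic of order 2)

f factors as (x^2 - 159)(x^2 - 3975), so the splitting field is K = Q(sqrt(159), sqrt(3975)). The squarefree part of 159 is 159 and the squarefree part of 3975 is also 159, so sqrt(159) and sqrt(3975) are both rational multiples of sqrt(159). Hence Q(sqrt(159)) = Q(sqrt(3975)) = Q(sqrt(159)), and the splitting field collapses to a single degree-2 extension with Galois group Z/2Z.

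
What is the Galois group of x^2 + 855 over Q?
Gal(K/Q) = Z/2Z (cyclic of order 2)

x^2 + 855 is irreducible over Q since -855 is not a rational square. The splitting field Q(sqrt(-855)) has degree 2 over Q, and its unique nontrivial automorphism is sqrt(-855) ↦ -sqrt(-855). Hence Gal(Q(sqrt(-855))/Q) = Z/2Z.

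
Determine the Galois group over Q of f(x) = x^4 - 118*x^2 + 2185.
Gal(K/Q) = V_4 (Klein four-group, Z/2Z × Z/2Z)

f factors as (x^2 - 95)(x^2 - 23), so the splitting field is K = Q(sqrt(95), sqrt(23)). The elements 95, 23, 2185 are all non-squares in Q, so sqrt(95) and sqrt(23) generate independent quadratic extensions. Thus [K:Q] = 4 and Gal(K/Q) is generated by the two order-2 automorphisms sqrt(95) ↦ -sqrt(95) and sqrt(23) ↦ -sqrt(23), giving V_4.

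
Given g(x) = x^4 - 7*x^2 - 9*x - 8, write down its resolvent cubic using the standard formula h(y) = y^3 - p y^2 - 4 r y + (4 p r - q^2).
h(y) = y^3 + 7*y^2 + 32*y + 143

Identify coefficients: p = -7, q = -9, r = -8.
Plug into h(y) = y^3 - p y^2 - 4 r y + (4 p r - q^2):
  h(y) = y^3 - (-7) y^2 - 4*(-8) y + (4*(-7)*(-8) - (-9)^2)
       = y^3 + (7) y^2 + (32) y + (143).
Simplifying: h(y) = y^3 + 7*y^2 + 32*y + 143.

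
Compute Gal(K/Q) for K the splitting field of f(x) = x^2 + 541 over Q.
Gal(K/Q) = Z/2Z (cyclic of order 2)

x^2 + 541 is irreducible over Q since -541 is not a rational square. The splitting field Q(sqrt(-541)) has degree 2 over Q, and its unique nontrivial automorphism is sqrt(-541) ↦ -sqrt(-541). Hence Gal(Q(sqrt(-541))/Q) = Z/2Z.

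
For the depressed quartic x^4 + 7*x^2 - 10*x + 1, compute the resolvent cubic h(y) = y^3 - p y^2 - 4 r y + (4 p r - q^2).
h(y) = y^3 - 7*y^2 - 4*y - 72

Identify coefficients: p = 7, q = -10, r = 1.
Plug into h(y) = y^3 - p y^2 - 4 r y + (4 p r - q^2):
  h(y) = y^3 - (7) y^2 - 4*(1) y + (4*(7)*(1) - (-10)^2)
       = y^3 + (-7) y^2 + (-4) y + (-72).
Simplifying: h(y) = y^3 - 7*y^2 - 4*y - 72.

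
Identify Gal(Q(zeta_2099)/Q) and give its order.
|Gal(Q(zeta_2099)/Q)| = phi(2099) = 2098; group ≅ (Z/2099Z)^* ≅ Z/2098Z

The n-th cyclotomic polynomial Φ_2099(x) is the minimal polynomial of zeta_2099 over Q and has degree phi(2099) = 2098. So Q(zeta_2099) is a degree-2098 Galois extension with Galois group (Z/2099Z)^*. (Z/2099Z)^* is cyclic since 2099 is an odd prime power (or 4). Hence Gal(Q(zeta_2099)/Q) ≅ Z/2098Z.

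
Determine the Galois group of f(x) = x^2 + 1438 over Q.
Gal(K/Q) = Z/2Z (cyclic of order 2)

x^2 + 1438 is irreducible over Q since -1438 is not a rational square. The splitting field Q(sqrt(-1438)) has degree 2 over Q, and its unique nontrivial automorphism is sqrt(-1438) ↦ -sqrt(-1438). Hence Gal(Q(sqrt(-1438))/Q) = Z/2Z.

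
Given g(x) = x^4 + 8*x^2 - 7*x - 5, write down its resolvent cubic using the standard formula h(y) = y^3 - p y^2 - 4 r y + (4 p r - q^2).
h(y) = y^3 - 8*y^2 + 20*y - 209

Identify coefficients: p = 8, q = -7, r = -5.
Plug into h(y) = y^3 - p y^2 - 4 r y + (4 p r - q^2):
  h(y) = y^3 - (8) y^2 - 4*(-5) y + (4*(8)*(-5) - (-7)^2)
       = y^3 + (-8) y^2 + (20) y + (-209).
Simplifying: h(y) = y^3 - 8*y^2 + 20*y - 209.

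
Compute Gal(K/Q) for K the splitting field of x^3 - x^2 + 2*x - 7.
Gal(K/Q) = S_3 (symmetric group of order 6)

Compute the discriminant of x^3 + (-1)*x^2 + (2)*x + (-7): Δ = -1127. Since Δ is not a rational square, the Galois group is not contained in A_3; it must be the full S_3 (irreducibility of the cubic rules out anything smaller).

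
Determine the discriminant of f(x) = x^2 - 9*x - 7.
Δ = 109

For a quadratic a x^2 + b x + c the discriminant is Δ = b^2 - 4ac = (-9)^2 - 4*(1)*(-7) = 81 - (-28) = 109.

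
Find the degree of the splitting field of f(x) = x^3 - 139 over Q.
[K:Q] = 6

x^3 - 139 has one real root r = 139^(1/3) and two complex roots r*zeta_3, r*zeta_3^2 where zeta_3 = e^(2*pi*i/3). The splitting field is Q(r, zeta_3). [Q(r):Q] = 3 and [Q(zeta_3):Q] = 2 with gcd = 1, so [Q(r, zeta_3):Q] = 3 * 2 = 6.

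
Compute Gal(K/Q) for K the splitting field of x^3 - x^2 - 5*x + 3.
Gal(K/Q) = S_3 (symmetric group of order 6)

Compute the discriminant of x^3 + (-1)*x^2 + (-5)*x + (3): Δ = 564. Since Δ is not a rational square, the Galois group is not contained in A_3; it must be the full S_3 (irreducibility of the cubic rules out anything smaller).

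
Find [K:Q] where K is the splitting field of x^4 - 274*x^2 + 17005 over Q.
[K:Q] = 4

f factors as (x^2 - 179)(x^2 - 95); the splitting field is K = Q(sqrt(179), sqrt(95)). Since 179, 95, and 17005 are all non-squares in Q, the three subfields Q(sqrt(179)), Q(sqrt(95)), Q(sqrt(17005)) are distinct degree-2 extensions, so [K:Q] = 4 (Klein four Galois group).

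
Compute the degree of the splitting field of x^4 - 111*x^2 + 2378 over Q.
[K:Q] = 4

f factors as (x^2 - 29)(x^2 - 82); the splitting field is K = Q(sqrt(29), sqrt(82)). Since 29, 82, and 2378 are all non-squares in Q, the three subfields Q(sqrt(29)), Q(sqrt(82)), Q(sqrt(2378)) are distinct degree-2 extensions, so [K:Q] = 4 (Klein four Galois group).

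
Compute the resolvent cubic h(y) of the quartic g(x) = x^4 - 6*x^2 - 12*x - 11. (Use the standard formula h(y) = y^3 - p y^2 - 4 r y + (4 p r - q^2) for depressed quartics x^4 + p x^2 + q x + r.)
h(y) = y^3 + 6*y^2 + 44*y + 120

Identify coefficients: p = -6, q = -12, r = -11.
Plug into h(y) = y^3 - p y^2 - 4 r y + (4 p r - q^2):
  h(y) = y^3 - (-6) y^2 - 4*(-11) y + (4*(-6)*(-11) - (-12)^2)
       = y^3 + (6) y^2 + (44) y + (120).
Simplifying: h(y) = y^3 + 6*y^2 + 44*y + 120.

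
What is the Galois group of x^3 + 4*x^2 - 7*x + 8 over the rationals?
Gal(K/Q) = S_3 (symmetric group of order 6)

Compute the discriminant of x^3 + (4)*x^2 + (-7)*x + (8): Δ = -5652. Since Δ is not a rational square, the Galois group is not contained in A_3; it must be the full S_3 (irreducibility of the cubic rules out anything smaller).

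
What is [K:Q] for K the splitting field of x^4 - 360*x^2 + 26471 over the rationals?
[K:Q] = 4

f factors as (x^2 - 257)(x^2 - 103); the splitting field is K = Q(sqrt(257), sqrt(103)). Since 257, 103, and 26471 are all non-squares in Q, the three subfields Q(sqrt(257)), Q(sqrt(103)), Q(sqrt(26471)) are distinct degree-2 extensions, so [K:Q] = 4 (Klein four Galois group).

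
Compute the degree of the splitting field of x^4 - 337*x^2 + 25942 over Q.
[K:Q] = 4

f factors as (x^2 - 218)(x^2 - 119); the splitting field is K = Q(sqrt(218), sqrt(119)). Since 218, 119, and 25942 are all non-squares in Q, the three subfields Q(sqrt(218)), Q(sqrt(119)), Q(sqrt(25942)) are distinct degree-2 extensions, so [K:Q] = 4 (Klein four Galois group).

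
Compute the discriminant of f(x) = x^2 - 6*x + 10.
Δ = -4

For a quadratic a x^2 + b x + c the discriminant is Δ = b^2 - 4ac = (-6)^2 - 4*(1)*(10) = 36 - (40) = -4.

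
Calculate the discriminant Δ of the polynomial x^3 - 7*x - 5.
Δ = 697

For a depressed cubic x^3 + p x + q the discriminant is Δ = -4 p^3 - 27 q^2 = -4*(-7)^3 - 27*(-5)^2 = 1372 - 675 = 697.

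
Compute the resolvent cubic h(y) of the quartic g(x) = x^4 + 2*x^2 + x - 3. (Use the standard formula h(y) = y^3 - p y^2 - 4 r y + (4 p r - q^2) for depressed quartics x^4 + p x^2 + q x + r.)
h(y) = y^3 - 2*y^2 + 12*y - 25

Identify coefficients: p = 2, q = 1, r = -3.
Plug into h(y) = y^3 - p y^2 - 4 r y + (4 p r - q^2):
  h(y) = y^3 - (2) y^2 - 4*(-3) y + (4*(2)*(-3) - (1)^2)
       = y^3 + (-2) y^2 + (12) y + (-25).
Simplifying: h(y) = y^3 - 2*y^2 + 12*y - 25.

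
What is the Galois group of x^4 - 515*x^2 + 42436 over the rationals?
Gal(K/Q) = Z/2Z (cyclic of order 2)

f factors as (x^2 - 103)(x^2 - 412), so the splitting field is K = Q(sqrt(103), sqrt(412)). The squarefree part of 103 is 103 and the squarefree part of 412 is also 103, so sqrt(103) and sqrt(412) are both rational multiples of sqrt(103). Hence Q(sqrt(103)) = Q(sqrt(412)) = Q(sqrt(103)), and the splitting field collapses to a single degree-2 extension with Galois group Z/2Z.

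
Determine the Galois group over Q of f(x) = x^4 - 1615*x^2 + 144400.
Gal(K/Q) = Z/2Z (cyclic of order 2)

f factors as (x^2 - 95)(x^2 - 1520), so the splitting field is K = Q(sqrt(95), sqrt(1520)). The squarefree part of 95 is 95 and the squarefree part of 1520 is also 95, so sqrt(95) and sqrt(1520) are both rational multiples of sqrt(95). Hence Q(sqrt(95)) = Q(sqrt(1520)) = Q(sqrt(95)), and the splitting field collapses to a single degree-2 extension with Galois group Z/2Z.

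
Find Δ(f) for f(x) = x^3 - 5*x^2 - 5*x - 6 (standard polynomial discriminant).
Δ = -5547

For x^3 + a x^2 + b x + c the discriminant is Δ = 18 a b c - 4 a^3 c + a^2 b^2 - 4 b^3 - 27 c^2.
Plug a = -5, b = -5, c = -6:
  18*(-5)*(-5)*(-6) - 4*(-5)^3*(-6) + (-5)^2*(-5)^2 - 4*(-5)^3 - 27*(-6)^2
  = -2700 + (-3000) + 625 + (500) + (-972)
  = -5547.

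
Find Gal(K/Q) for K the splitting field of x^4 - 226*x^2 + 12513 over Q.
Gal(K/Q) = V_4 (Klein four-group, Z/2Z × Z/2Z)

f factors as (x^2 - 97)(x^2 - 129), so the splitting field is K = Q(sqrt(97), sqrt(129)). The elements 97, 129, 12513 are all non-squares in Q, so sqrt(97) and sqrt(129) generate independent quadratic extensions. Thus [K:Q] = 4 and Gal(K/Q) is generated by the two order-2 automorphisms sqrt(97) ↦ -sqrt(97) and sqrt(129) ↦ -sqrt(129), giving V_4.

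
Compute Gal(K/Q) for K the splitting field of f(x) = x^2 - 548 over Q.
Gal(K/Q) = Z/2Z (cyclic of order 2)

x^2 - 548 is irreducible over Q since 548 is not a rational square. The splitting field Q(sqrt(548)) has degree 2 over Q, and its unique nontrivial automorphism is sqrt(548) ↦ -sqrt(548). Hence Gal(Q(sqrt(548))/Q) = Z/2Z.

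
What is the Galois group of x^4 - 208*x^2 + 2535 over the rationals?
Gal(K/Q) = V_4 (Klein four-group, Z/2Z × Z/2Z)

f factors as (x^2 - 13)(x^2 - 195), so the splitting field is K = Q(sqrt(13), sqrt(195)). The elements 13, 195, 2535 are all non-squares in Q, so sqrt(13) and sqrt(195) generate independent quadratic extensions. Thus [K:Q] = 4 and Gal(K/Q) is generated by the two order-2 automorphisms sqrt(13) ↦ -sqrt(13) and sqrt(195) ↦ -sqrt(195), giving V_4.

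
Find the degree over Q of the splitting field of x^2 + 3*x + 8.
[K:Q] = 2

The discriminant of x^2 + (3)*x + (8) is b^2 - 4c = 9 - (32) = -23. Since -23 is not a perfect square in Q, the polynomial is irreducible over Q. Its two roots generate a degree-2 extension, so [K:Q] = 2.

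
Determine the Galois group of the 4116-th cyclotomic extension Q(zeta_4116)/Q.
|Gal(Q(zeta_4116)/Q)| = phi(4116) = 1176; group ≅ (Z/4116Z)^* ≅ Z/2Z × Z/2Z × Z/294Z

The n-th cyclotomic polynomial Φ_4116(x) is the minimal polynomial of zeta_4116 over Q and has degree phi(4116) = 1176. So Q(zeta_4116) is a degree-1176 Galois extension with Galois group (Z/4116Z)^*. By CRT, (Z/4116Z)^* ≅ (Z/4Z)^* × (Z/3Z)^* × (Z/343Z)^*. Each prime-power unit group is (Z/4Z)^* ≅ Z/2Z; (Z/3Z)^* ≅ Z/2Z; (Z/343Z)^* ≅ Z/294Z. Hence Gal(Q(zeta_4116)/Q) ≅ Z/2Z × Z/2Z × Z/294Z.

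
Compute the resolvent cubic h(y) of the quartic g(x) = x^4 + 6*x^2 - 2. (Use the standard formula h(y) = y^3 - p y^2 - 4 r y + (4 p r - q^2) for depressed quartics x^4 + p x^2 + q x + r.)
h(y) = y^3 - 6*y^2 + 8*y - 48

Identify coefficients: p = 6, q = 0, r = -2.
Plug into h(y) = y^3 - p y^2 - 4 r y + (4 p r - q^2):
  h(y) = y^3 - (6) y^2 - 4*(-2) y + (4*(6)*(-2) - (0)^2)
       = y^3 + (-6) y^2 + (8) y + (-48).
Simplifying: h(y) = y^3 - 6*y^2 + 8*y - 48.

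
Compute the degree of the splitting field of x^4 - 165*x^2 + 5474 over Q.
[K:Q] = 4

f factors as (x^2 - 119)(x^2 - 46); the splitting field is K = Q(sqrt(119), sqrt(46)). Since 119, 46, and 5474 are all non-squares in Q, the three subfields Q(sqrt(119)), Q(sqrt(46)), Q(sqrt(5474)) are distinct degree-2 extensions, so [K:Q] = 4 (Klein four Galois group).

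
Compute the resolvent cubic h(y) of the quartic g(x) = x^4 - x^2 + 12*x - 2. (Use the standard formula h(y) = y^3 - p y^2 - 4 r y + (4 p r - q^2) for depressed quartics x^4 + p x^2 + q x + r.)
h(y) = y^3 + y^2 + 8*y - 136

Identify coefficients: p = -1, q = 12, r = -2.
Plug into h(y) = y^3 - p y^2 - 4 r y + (4 p r - q^2):
  h(y) = y^3 - (-1) y^2 - 4*(-2) y + (4*(-1)*(-2) - (12)^2)
       = y^3 + (1) y^2 + (8) y + (-136).
Simplifying: h(y) = y^3 + y^2 + 8*y - 136.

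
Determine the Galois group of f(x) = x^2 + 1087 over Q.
Gal(K/Q) = Z/2Z (cyclic of order 2)

x^2 + 1087 is irreducible over Q since -1087 is not a rational square. The splitting field Q(sqrt(-1087)) has degree 2 over Q, and its unique nontrivial automorphism is sqrt(-1087) ↦ -sqrt(-1087). Hence Gal(Q(sqrt(-1087))/Q) = Z/2Z.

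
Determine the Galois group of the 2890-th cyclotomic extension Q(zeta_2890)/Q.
|Gal(Q(zeta_2890)/Q)| = phi(2890) = 1088; group ≅ (Z/2890Z)^* ≅ Z/4Z × Z/272Z

The n-th cyclotomic polynomial Φ_2890(x) is the minimal polynomial of zeta_2890 over Q and has degree phi(2890) = 1088. So Q(zeta_2890) is a degree-1088 Galois extension with Galois group (Z/2890Z)^*. By CRT, (Z/2890Z)^* ≅ (Z/2Z)^* × (Z/5Z)^* × (Z/289Z)^*. Each prime-power unit group is (Z/2Z)^* ≅ trivial group (order 1); (Z/5Z)^* ≅ Z/4Z; (Z/289Z)^* ≅ Z/272Z. Hence Gal(Q(zeta_2890)/Q) ≅ Z/4Z × Z/272Z.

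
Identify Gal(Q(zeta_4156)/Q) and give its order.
|Gal(Q(zeta_4156)/Q)| = phi(4156) = 2076; group ≅ (Z/4156Z)^* ≅ Z/2Z × Z/1038Z

The n-th cyclotomic polynomial Φ_4156(x) is the minimal polynomial of zeta_4156 over Q and has degree phi(4156) = 2076. So Q(zeta_4156) is a degree-2076 Galois extension with Galois group (Z/4156Z)^*. By CRT, (Z/4156Z)^* ≅ (Z/4Z)^* × (Z/1039Z)^*. Each prime-power unit group is (Z/4Z)^* ≅ Z/2Z; (Z/1039Z)^* ≅ Z/1038Z. Hence Gal(Q(zeta_4156)/Q) ≅ Z/2Z × Z/1038Z.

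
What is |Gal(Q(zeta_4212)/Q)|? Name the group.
|Gal(Q(zeta_4212)/Q)| = phi(4212) = 1296; group ≅ (Z/4212Z)^* ≅ Z/2Z × Z/12Z × Z/54Z

The n-th cyclotomic polynomial Φ_4212(x) is the minimal polynomial of zeta_4212 over Q and has degree phi(4212) = 1296. So Q(zeta_4212) is a degree-1296 Galois extension with Galois group (Z/4212Z)^*. By CRT, (Z/4212Z)^* ≅ (Z/4Z)^* × (Z/81Z)^* × (Z/13Z)^*. Each prime-power unit group is (Z/4Z)^* ≅ Z/2Z; (Z/81Z)^* ≅ Z/54Z; (Z/13Z)^* ≅ Z/12Z. Hence Gal(Q(zeta_4212)/Q) ≅ Z/2Z × Z/12Z × Z/54Z.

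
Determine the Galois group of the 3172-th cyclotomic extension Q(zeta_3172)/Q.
|Gal(Q(zeta_3172)/Q)| = phi(3172) = 1440; group ≅ (Z/3172Z)^* ≅ Z/2Z × Z/12Z × Z/60Z

The n-th cyclotomic polynomial Φ_3172(x) is the minimal polynomial of zeta_3172 over Q and has degree phi(3172) = 1440. So Q(zeta_3172) is a degree-1440 Galois extension with Galois group (Z/3172Z)^*. By CRT, (Z/3172Z)^* ≅ (Z/4Z)^* × (Z/13Z)^* × (Z/61Z)^*. Each prime-power unit group is (Z/4Z)^* ≅ Z/2Z; (Z/13Z)^* ≅ Z/12Z; (Z/61Z)^* ≅ Z/60Z. Hence Gal(Q(zeta_3172)/Q) ≅ Z/2Z × Z/12Z × Z/60Z.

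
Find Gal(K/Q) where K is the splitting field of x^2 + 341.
Gal(K/Q) = Z/2Z (cyclic of order 2)

x^2 + 341 is irreducible over Q since -341 is not a rational square. The splitting field Q(sqrt(-341)) has degree 2 over Q, and its unique nontrivial automorphism is sqrt(-341) ↦ -sqrt(-341). Hence Gal(Q(sqrt(-341))/Q) = Z/2Z.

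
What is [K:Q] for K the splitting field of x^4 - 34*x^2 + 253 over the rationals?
[K:Q] = 4

f factors as (x^2 - 11)(x^2 - 23); the splitting field is K = Q(sqrt(11), sqrt(23)). Since 11, 23, and 253 are all non-squares in Q, the three subfields Q(sqrt(11)), Q(sqrt(23)), Q(sqrt(253)) are distinct degree-2 extensions, so [K:Q] = 4 (Klein four Galois group).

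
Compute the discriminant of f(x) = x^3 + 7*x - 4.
Δ = -1804

For a depressed cubic x^3 + p x + q the discriminant is Δ = -4 p^3 - 27 q^2 = -4*(7)^3 - 27*(-4)^2 = -1372 - 432 = -1804.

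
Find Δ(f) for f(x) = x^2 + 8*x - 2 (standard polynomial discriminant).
Δ = 72

For a quadratic a x^2 + b x + c the discriminant is Δ = b^2 - 4ac = (8)^2 - 4*(1)*(-2) = 64 - (-8) = 72.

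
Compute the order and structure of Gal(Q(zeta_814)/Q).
|Gal(Q(zeta_814)/Q)| = phi(814) = 360; group ≅ (Z/814Z)^* ≅ Z/10Z × Z/36Z

The n-th cyclotomic polynomial Φ_814(x) is the minimal polynomial of zeta_814 over Q and has degree phi(814) = 360. So Q(zeta_814) is a degree-360 Galois extension with Galois group (Z/814Z)^*. By CRT, (Z/814Z)^* ≅ (Z/2Z)^* × (Z/11Z)^* × (Z/37Z)^*. Each prime-power unit group is (Z/2Z)^* ≅ trivial group (order 1); (Z/11Z)^* ≅ Z/10Z; (Z/37Z)^* ≅ Z/36Z. Hence Gal(Q(zeta_814)/Q) ≅ Z/10Z × Z/36Z.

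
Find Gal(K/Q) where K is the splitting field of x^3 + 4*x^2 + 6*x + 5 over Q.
Gal(K/Q) = S_3 (symmetric group of order 6)

Compute the discriminant of x^3 + (4)*x^2 + (6)*x + (5): Δ = -83. Since Δ is not a rational square, the Galois group is not contained in A_3; it must be the full S_3 (irreducibility of the cubic rules out anything smaller).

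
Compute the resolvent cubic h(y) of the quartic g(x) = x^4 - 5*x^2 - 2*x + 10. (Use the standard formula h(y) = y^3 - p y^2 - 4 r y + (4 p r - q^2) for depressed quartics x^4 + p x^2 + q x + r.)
h(y) = y^3 + 5*y^2 - 40*y - 204

Identify coefficients: p = -5, q = -2, r = 10.
Plug into h(y) = y^3 - p y^2 - 4 r y + (4 p r - q^2):
  h(y) = y^3 - (-5) y^2 - 4*(10) y + (4*(-5)*(10) - (-2)^2)
       = y^3 + (5) y^2 + (-40) y + (-204).
Simplifying: h(y) = y^3 + 5*y^2 - 40*y - 204.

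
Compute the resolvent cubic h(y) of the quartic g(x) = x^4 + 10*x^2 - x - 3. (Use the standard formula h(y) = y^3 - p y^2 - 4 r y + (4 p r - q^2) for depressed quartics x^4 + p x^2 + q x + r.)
h(y) = y^3 - 10*y^2 + 12*y - 121

Identify coefficients: p = 10, q = -1, r = -3.
Plug into h(y) = y^3 - p y^2 - 4 r y + (4 p r - q^2):
  h(y) = y^3 - (10) y^2 - 4*(-3) y + (4*(10)*(-3) - (-1)^2)
       = y^3 + (-10) y^2 + (12) y + (-121).
Simplifying: h(y) = y^3 - 10*y^2 + 12*y - 121.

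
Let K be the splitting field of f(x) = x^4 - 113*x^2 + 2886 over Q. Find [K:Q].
[K:Q] = 4

f factors as (x^2 - 74)(x^2 - 39); the splitting field is K = Q(sqrt(74), sqrt(39)). Since 74, 39, and 2886 are all non-squares in Q, the three subfields Q(sqrt(74)), Q(sqrt(39)), Q(sqrt(2886)) are distinct degree-2 extensions, so [K:Q] = 4 (Klein four Galois group).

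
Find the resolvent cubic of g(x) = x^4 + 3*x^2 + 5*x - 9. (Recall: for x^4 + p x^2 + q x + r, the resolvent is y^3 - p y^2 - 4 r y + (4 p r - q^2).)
h(y) = y^3 - 3*y^2 + 36*y - 133

Identify coefficients: p = 3, q = 5, r = -9.
Plug into h(y) = y^3 - p y^2 - 4 r y + (4 p r - q^2):
  h(y) = y^3 - (3) y^2 - 4*(-9) y + (4*(3)*(-9) - (5)^2)
       = y^3 + (-3) y^2 + (36) y + (-133).
Simplifying: h(y) = y^3 - 3*y^2 + 36*y - 133.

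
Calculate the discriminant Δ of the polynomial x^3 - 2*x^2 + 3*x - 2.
Δ = -28

For x^3 + a x^2 + b x + c the discriminant is Δ = 18 a b c - 4 a^3 c + a^2 b^2 - 4 b^3 - 27 c^2.
Plug a = -2, b = 3, c = -2:
  18*(-2)*(3)*(-2) - 4*(-2)^3*(-2) + (-2)^2*(3)^2 - 4*(3)^3 - 27*(-2)^2
  = 216 + (-64) + 36 + (-108) + (-108)
  = -28.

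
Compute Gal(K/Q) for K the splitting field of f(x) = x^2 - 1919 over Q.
Gal(K/Q) = Z/2Z (cyclic of order 2)

x^2 - 1919 is irreducible over Q since 1919 is not a rational square. The splitting field Q(sqrt(1919)) has degree 2 over Q, and its unique nontrivial automorphism is sqrt(1919) ↦ -sqrt(1919). Hence Gal(Q(sqrt(1919))/Q) = Z/2Z.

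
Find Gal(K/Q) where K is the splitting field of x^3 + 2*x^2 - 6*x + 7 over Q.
Gal(K/Q) = S_3 (symmetric group of order 6)

Compute the discriminant of x^3 + (2)*x^2 + (-6)*x + (7): Δ = -2051. Since Δ is not a rational square, the Galois group is not contained in A_3; it must be the full S_3 (irreducibility of the cubic rules out anything smaller).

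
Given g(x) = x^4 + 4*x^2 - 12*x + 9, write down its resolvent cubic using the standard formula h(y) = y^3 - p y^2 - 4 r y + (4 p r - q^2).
h(y) = y^3 - 4*y^2 - 36*y

Identify coefficients: p = 4, q = -12, r = 9.
Plug into h(y) = y^3 - p y^2 - 4 r y + (4 p r - q^2):
  h(y) = y^3 - (4) y^2 - 4*(9) y + (4*(4)*(9) - (-12)^2)
       = y^3 + (-4) y^2 + (-36) y + (0).
Simplifying: h(y) = y^3 - 4*y^2 - 36*y.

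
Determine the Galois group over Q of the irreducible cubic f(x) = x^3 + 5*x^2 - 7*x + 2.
Gal(K/Q) = S_3 (symmetric group of order 6)

Compute the discriminant of x^3 + (5)*x^2 + (-7)*x + (2): Δ = 229. Since Δ is not a rational square, the Galois group is not contained in A_3; it must be the full S_3 (irreducibility of the cubic rules out anything smaller).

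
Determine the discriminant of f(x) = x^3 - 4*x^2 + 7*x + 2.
Δ = -1192

For x^3 + a x^2 + b x + c the discriminant is Δ = 18 a b c - 4 a^3 c + a^2 b^2 - 4 b^3 - 27 c^2.
Plug a = -4, b = 7, c = 2:
  18*(-4)*(7)*(2) - 4*(-4)^3*(2) + (-4)^2*(7)^2 - 4*(7)^3 - 27*(2)^2
  = -1008 + (512) + 784 + (-1372) + (-108)
  = -1192.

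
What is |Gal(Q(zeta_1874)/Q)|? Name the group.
|Gal(Q(zeta_1874)/Q)| = phi(1874) = 936; group ≅ (Z/1874Z)^* ≅ Z/936Z

The n-th cyclotomic polynomial Φ_1874(x) is the minimal polynomial of zeta_1874 over Q and has degree phi(1874) = 936. So Q(zeta_1874) is a degree-936 Galois extension with Galois group (Z/1874Z)^*. By CRT, (Z/1874Z)^* ≅ (Z/2Z)^* × (Z/937Z)^*. Each prime-power unit group is (Z/2Z)^* ≅ trivial group (order 1); (Z/937Z)^* ≅ Z/936Z. Hence Gal(Q(zeta_1874)/Q) ≅ Z/936Z.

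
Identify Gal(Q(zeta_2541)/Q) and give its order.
|Gal(Q(zeta_2541)/Q)| = phi(2541) = 1320; group ≅ (Z/2541Z)^* ≅ Z/2Z × Z/6Z × Z/110Z

The n-th cyclotomic polynomial Φ_2541(x) is the minimal polynomial of zeta_2541 over Q and has degree phi(2541) = 1320. So Q(zeta_2541) is a degree-1320 Galois extension with Galois group (Z/2541Z)^*. By CRT, (Z/2541Z)^* ≅ (Z/3Z)^* × (Z/7Z)^* × (Z/121Z)^*. Each prime-power unit group is (Z/3Z)^* ≅ Z/2Z; (Z/7Z)^* ≅ Z/6Z; (Z/121Z)^* ≅ Z/110Z. Hence Gal(Q(zeta_2541)/Q) ≅ Z/2Z × Z/6Z × Z/110Z.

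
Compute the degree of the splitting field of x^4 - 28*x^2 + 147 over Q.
[K:Q] = 4

f factors as (x^2 - 21)(x^2 - 7); the splitting field is K = Q(sqrt(21), sqrt(7)). Since 21, 7, and 147 are all non-squares in Q, the three subfields Q(sqrt(21)), Q(sqrt(7)), Q(sqrt(147)) are distinct degree-2 extensions, so [K:Q] = 4 (Klein four Galois group).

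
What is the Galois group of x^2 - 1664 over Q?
Gal(K/Q) = Z/2Z (cyclic of order 2)

x^2 - 1664 is irreducible over Q since 1664 is not a rational square. The splitting field Q(sqrt(1664)) has degree 2 over Q, and its unique nontrivial automorphism is sqrt(1664) ↦ -sqrt(1664). Hence Gal(Q(sqrt(1664))/Q) = Z/2Z.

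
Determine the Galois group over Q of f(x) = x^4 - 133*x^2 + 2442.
Gal(K/Q) = V_4 (Klein four-group, Z/2Z × Z/2Z)

f factors as (x^2 - 22)(x^2 - 111), so the splitting field is K = Q(sqrt(22), sqrt(111)). The elements 22, 111, 2442 are all non-squares in Q, so sqrt(22) and sqrt(111) generate independent quadratic extensions. Thus [K:Q] = 4 and Gal(K/Q) is generated by the two order-2 automorphisms sqrt(22) ↦ -sqrt(22) and sqrt(111) ↦ -sqrt(111), giving V_4.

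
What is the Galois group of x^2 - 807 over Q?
Gal(K/Q) = Z/2Z (cyclic of order 2)

x^2 - 807 is irreducible over Q since 807 is not a rational square. The splitting field Q(sqrt(807)) has degree 2 over Q, and its unique nontrivial automorphism is sqrt(807) ↦ -sqrt(807). Hence Gal(Q(sqrt(807))/Q) = Z/2Z.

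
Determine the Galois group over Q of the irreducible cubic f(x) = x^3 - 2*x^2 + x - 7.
Gal(K/Q) = S_3 (symmetric group of order 6)

Compute the discriminant of x^3 + (-2)*x^2 + (1)*x + (-7): Δ = -1295. Since Δ is not a rational square, the Galois group is not contained in A_3; it must be the full S_3 (irreducibility of the cubic rules out anything smaller).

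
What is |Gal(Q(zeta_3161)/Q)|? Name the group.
|Gal(Q(zeta_3161)/Q)| = phi(3161) = 3024; group ≅ (Z/3161Z)^* ≅ Z/28Z × Z/108Z

The n-th cyclotomic polynomial Φ_3161(x) is the minimal polynomial of zeta_3161 over Q and has degree phi(3161) = 3024. So Q(zeta_3161) is a degree-3024 Galois extension with Galois group (Z/3161Z)^*. By CRT, (Z/3161Z)^* ≅ (Z/29Z)^* × (Z/109Z)^*. Each prime-power unit group is (Z/29Z)^* ≅ Z/28Z; (Z/109Z)^* ≅ Z/108Z. Hence Gal(Q(zeta_3161)/Q) ≅ Z/28Z × Z/108Z.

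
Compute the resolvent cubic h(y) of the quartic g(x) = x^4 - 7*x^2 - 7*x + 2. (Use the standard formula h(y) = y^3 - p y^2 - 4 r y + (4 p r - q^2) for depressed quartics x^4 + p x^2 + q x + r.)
h(y) = y^3 + 7*y^2 - 8*y - 105

Identify coefficients: p = -7, q = -7, r = 2.
Plug into h(y) = y^3 - p y^2 - 4 r y + (4 p r - q^2):
  h(y) = y^3 - (-7) y^2 - 4*(2) y + (4*(-7)*(2) - (-7)^2)
       = y^3 + (7) y^2 + (-8) y + (-105).
Simplifying: h(y) = y^3 + 7*y^2 - 8*y - 105.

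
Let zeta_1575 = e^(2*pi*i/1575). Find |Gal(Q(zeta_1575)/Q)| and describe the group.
|Gal(Q(zeta_1575)/Q)| = phi(1575) = 720; group ≅ (Z/1575Z)^* ≅ Z/6Z × Z/6Z × Z/20Z

The n-th cyclotomic polynomial Φ_1575(x) is the minimal polynomial of zeta_1575 over Q and has degree phi(1575) = 720. So Q(zeta_1575) is a degree-720 Galois extension with Galois group (Z/1575Z)^*. By CRT, (Z/1575Z)^* ≅ (Z/9Z)^* × (Z/25Z)^* × (Z/7Z)^*. Each prime-power unit group is (Z/9Z)^* ≅ Z/6Z; (Z/25Z)^* ≅ Z/20Z; (Z/7Z)^* ≅ Z/6Z. Hence Gal(Q(zeta_1575)/Q) ≅ Z/6Z × Z/6Z × Z/20Z.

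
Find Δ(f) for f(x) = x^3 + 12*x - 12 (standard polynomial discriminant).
Δ = -10800

For a depressed cubic x^3 + p x + q the discriminant is Δ = -4 p^3 - 27 q^2 = -4*(12)^3 - 27*(-12)^2 = -6912 - 3888 = -10800.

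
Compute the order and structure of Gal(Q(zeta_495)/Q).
|Gal(Q(zeta_495)/Q)| = phi(495) = 240; group ≅ (Z/495Z)^* ≅ Z/4Z × Z/6Z × Z/10Z

The n-th cyclotomic polynomial Φ_495(x) is the minimal polynomial of zeta_495 over Q and has degree phi(495) = 240. So Q(zeta_495) is a degree-240 Galois extension with Galois group (Z/495Z)^*. By CRT, (Z/495Z)^* ≅ (Z/9Z)^* × (Z/5Z)^* × (Z/11Z)^*. Each prime-power unit group is (Z/9Z)^* ≅ Z/6Z; (Z/5Z)^* ≅ Z/4Z; (Z/11Z)^* ≅ Z/10Z. Hence Gal(Q(zeta_495)/Q) ≅ Z/4Z × Z/6Z × Z/10Z.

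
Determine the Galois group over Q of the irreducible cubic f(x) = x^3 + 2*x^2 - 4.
Gal(K/Q) = S_3 (symmetric group of order 6)

Compute the discriminant of x^3 + (2)*x^2 + (0)*x + (-4): Δ = -304. Since Δ is not a rational square, the Galois group is not contained in A_3; it must be the full S_3 (irreducibility of the cubic rules out anything smaller).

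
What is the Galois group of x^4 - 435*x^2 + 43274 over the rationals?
Gal(K/Q) = V_4 (Klein four-group, Z/2Z × Z/2Z)

f factors as (x^2 - 154)(x^2 - 281), so the splitting field is K = Q(sqrt(154), sqrt(281)). The elements 154, 281, 43274 are all non-squares in Q, so sqrt(154) and sqrt(281) generate independent quadratic extensions. Thus [K:Q] = 4 and Gal(K/Q) is generated by the two order-2 automorphisms sqrt(154) ↦ -sqrt(154) and sqrt(281) ↦ -sqrt(281), giving V_4.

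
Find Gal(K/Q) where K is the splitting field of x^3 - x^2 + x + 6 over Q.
Gal(K/Q) = S_3 (symmetric group of order 6)

Compute the discriminant of x^3 + (-1)*x^2 + (1)*x + (6): Δ = -1059. Since Δ is not a rational square, the Galois group is not contained in A_3; it must be the full S_3 (irreducibility of the cubic rules out anything smaller).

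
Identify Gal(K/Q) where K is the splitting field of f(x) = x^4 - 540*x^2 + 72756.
Gal(K/Q) = V_4 (Klein four-group, Z/2Z × Z/2Z)

f factors as (x^2 - 258)(x^2 - 282), so the splitting field is K = Q(sqrt(258), sqrt(282)). The elements 258, 282, 72756 are all non-squares in Q, so sqrt(258) and sqrt(282) generate independent quadratic extensions. Thus [K:Q] = 4 and Gal(K/Q) is generated by the two order-2 automorphisms sqrt(258) ↦ -sqrt(258) and sqrt(282) ↦ -sqrt(282), giving V_4.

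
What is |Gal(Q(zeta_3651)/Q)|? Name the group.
|Gal(Q(zeta_3651)/Q)| = phi(3651) = 2432; group ≅ (Z/3651Z)^* ≅ Z/2Z × Z/1216Z

The n-th cyclotomic polynomial Φ_3651(x) is the minimal polynomial of zeta_3651 over Q and has degree phi(3651) = 2432. So Q(zeta_3651) is a degree-2432 Galois extension with Galois group (Z/3651Z)^*. By CRT, (Z/3651Z)^* ≅ (Z/3Z)^* × (Z/1217Z)^*. Each prime-power unit group is (Z/3Z)^* ≅ Z/2Z; (Z/1217Z)^* ≅ Z/1216Z. Hence Gal(Q(zeta_3651)/Q) ≅ Z/2Z × Z/1216Z.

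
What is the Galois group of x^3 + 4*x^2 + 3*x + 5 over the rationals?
Gal(K/Q) = S_3 (symmetric group of order 6)

Compute the discriminant of x^3 + (4)*x^2 + (3)*x + (5): Δ = -839. Since Δ is not a rational square, the Galois group is not contained in A_3; it must be the full S_3 (irreducibility of the cubic rules out anything smaller).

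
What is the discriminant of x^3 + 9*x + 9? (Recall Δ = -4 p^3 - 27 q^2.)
Δ = -5103

For a depressed cubic x^3 + p x + q the discriminant is Δ = -4 p^3 - 27 q^2 = -4*(9)^3 - 27*(9)^2 = -2916 - 2187 = -5103.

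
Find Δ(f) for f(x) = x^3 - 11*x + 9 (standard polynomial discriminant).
Δ = 3137

For a depressed cubic x^3 + p x + q the discriminant is Δ = -4 p^3 - 27 q^2 = -4*(-11)^3 - 27*(9)^2 = 5324 - 2187 = 3137.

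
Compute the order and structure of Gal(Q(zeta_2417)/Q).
|Gal(Q(zeta_2417)/Q)| = phi(2417) = 2416; group ≅ (Z/2417Z)^* ≅ Z/2416Z

The n-th cyclotomic polynomial Φ_2417(x) is the minimal polynomial of zeta_2417 over Q and has degree phi(2417) = 2416. So Q(zeta_2417) is a degree-2416 Galois extension with Galois group (Z/2417Z)^*. (Z/2417Z)^* is cyclic since 2417 is an odd prime power (or 4). Hence Gal(Q(zeta_2417)/Q) ≅ Z/2416Z.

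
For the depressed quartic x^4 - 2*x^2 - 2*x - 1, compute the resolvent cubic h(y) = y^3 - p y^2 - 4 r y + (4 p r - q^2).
h(y) = y^3 + 2*y^2 + 4*y + 4

Identify coefficients: p = -2, q = -2, r = -1.
Plug into h(y) = y^3 - p y^2 - 4 r y + (4 p r - q^2):
  h(y) = y^3 - (-2) y^2 - 4*(-1) y + (4*(-2)*(-1) - (-2)^2)
       = y^3 + (2) y^2 + (4) y + (4).
Simplifying: h(y) = y^3 + 2*y^2 + 4*y + 4.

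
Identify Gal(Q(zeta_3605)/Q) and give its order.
|Gal(Q(zeta_3605)/Q)| = phi(3605) = 2448; group ≅ (Z/3605Z)^* ≅ Z/4Z × Z/6Z × Z/102Z

The n-th cyclotomic polynomial Φ_3605(x) is the minimal polynomial of zeta_3605 over Q and has degree phi(3605) = 2448. So Q(zeta_3605) is a degree-2448 Galois extension with Galois group (Z/3605Z)^*. By CRT, (Z/3605Z)^* ≅ (Z/5Z)^* × (Z/7Z)^* × (Z/103Z)^*. Each prime-power unit group is (Z/5Z)^* ≅ Z/4Z; (Z/7Z)^* ≅ Z/6Z; (Z/103Z)^* ≅ Z/102Z. Hence Gal(Q(zeta_3605)/Q) ≅ Z/4Z × Z/6Z × Z/102Z.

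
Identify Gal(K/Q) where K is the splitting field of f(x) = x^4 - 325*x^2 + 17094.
Gal(K/Q) = V_4 (Klein four-group, Z/2Z × Z/2Z)

f factors as (x^2 - 259)(x^2 - 66), so the splitting field is K = Q(sqrt(259), sqrt(66)). The elements 259, 66, 17094 are all non-squares in Q, so sqrt(259) and sqrt(66) generate independent quadratic extensions. Thus [K:Q] = 4 and Gal(K/Q) is generated by the two order-2 automorphisms sqrt(259) ↦ -sqrt(259) and sqrt(66) ↦ -sqrt(66), giving V_4.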